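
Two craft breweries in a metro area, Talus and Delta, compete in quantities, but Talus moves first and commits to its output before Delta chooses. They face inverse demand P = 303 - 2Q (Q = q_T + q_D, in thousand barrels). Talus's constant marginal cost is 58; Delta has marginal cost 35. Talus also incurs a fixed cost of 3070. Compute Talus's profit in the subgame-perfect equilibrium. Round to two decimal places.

Solve by backward induction. Given q_T, the follower Delta maximises π_D = (303 - 2q_T - 2q_D)q_D - 35q_D.
Setting the follower's marginal profit to zero, 268 - 2q_T - 4q_D = 0, i.e. q_D = (268 - 2q_T)/4.
Talus substitutes q_D(q_T) into its own profit: π_T = q_T(303 - 2q_T - (268 - 2q_T)/2) - 58q_T = (169 - q_T)q_T - 58q_T.
Maximising: ∂π_T/∂q_T = 111 - 2q_T = 0, giving q_T = 111/2.
Then q_D = (268 - 2·(111/2))/4 = 157/4.
Price P = 303 - 2·(379/4) = 227/2.
Talus's profit: (227/2 - 58)·(111/2) - 3070 = 41/4.

10.25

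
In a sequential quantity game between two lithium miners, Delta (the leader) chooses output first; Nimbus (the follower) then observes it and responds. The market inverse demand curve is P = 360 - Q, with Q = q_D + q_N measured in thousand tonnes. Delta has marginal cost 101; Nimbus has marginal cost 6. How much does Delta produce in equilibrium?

82

Solve by backward induction. Given q_D, the follower Nimbus maximises π_N = (360 - q_D - q_N)q_N - 6q_N.
Setting the follower's marginal profit to zero, 354 - q_D - 2q_N = 0, i.e. q_N = (354 - q_D)/2.
Delta substitutes q_N(q_D) into its own profit: π_D = q_D(360 - q_D - (354 - q_D)/2) - 101q_D = (183 - (1/2)q_D)q_D - 101q_D.
Leader FOC: 82 - q_D = 0, so q_D = 82.
Then q_N = (354 - 82)/2 = 136.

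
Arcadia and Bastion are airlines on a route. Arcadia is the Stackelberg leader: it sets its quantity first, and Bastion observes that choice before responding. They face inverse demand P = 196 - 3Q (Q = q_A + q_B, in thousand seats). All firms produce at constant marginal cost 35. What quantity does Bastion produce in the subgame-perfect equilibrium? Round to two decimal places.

Solve by backward induction. Given q_A, the follower Bastion maximises π_B = (196 - 3q_A - 3q_B)q_B - 35q_B.
∂π_B/∂q_B = 161 - 3q_A - 6q_B = 0 gives the reaction function q_B = (161 - 3q_A)/6.
The leader anticipates this reaction. Substituting into P = 196 - 3Q gives P = 231/2 - (3/2)q_A, so π_A = (231/2 - (3/2)q_A)q_A - 35q_A.
The leader's first-order condition 161/2 - 3q_A = 0 yields q_A = 161/6.
Then q_B = (161 - 3·(161/6))/6 = 161/12.

13.42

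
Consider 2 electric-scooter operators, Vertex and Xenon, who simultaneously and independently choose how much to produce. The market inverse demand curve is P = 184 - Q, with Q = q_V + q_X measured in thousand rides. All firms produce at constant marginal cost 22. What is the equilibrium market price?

Each firm earns π_i = (184 - Q)q_i - 22q_i.
First-order condition (treating rivals' output as given): 162 - 2q_i - q_j = 0.
By symmetry each firm produces the same amount; substituting q_j = q_i yields q_i = 162/3 = 54.
Total output Q = 108, so price P = 184 - 108 = 76.

76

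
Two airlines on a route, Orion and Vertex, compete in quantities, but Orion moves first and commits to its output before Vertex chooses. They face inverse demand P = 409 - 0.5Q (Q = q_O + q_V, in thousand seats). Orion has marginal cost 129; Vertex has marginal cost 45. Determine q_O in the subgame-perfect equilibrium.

Solve by backward induction. Given q_O, the follower Vertex maximises π_V = (409 - (1/2)q_O - (1/2)q_V)q_V - 45q_V.
∂π_V/∂q_V = 364 - (1/2)q_O - q_V = 0 gives the reaction function q_V = (364 - (1/2)q_O).
Orion substitutes q_V(q_O) into its own profit: π_O = q_O(409 - (1/2)q_O - (364 - (1/2)q_O)/2) - 129q_O = (227 - (1/4)q_O)q_O - 129q_O.
Leader FOC: 98 - (1/2)q_O = 0, so q_O = 196.
Then q_V = (364 - (1/2)·196) = 266.

196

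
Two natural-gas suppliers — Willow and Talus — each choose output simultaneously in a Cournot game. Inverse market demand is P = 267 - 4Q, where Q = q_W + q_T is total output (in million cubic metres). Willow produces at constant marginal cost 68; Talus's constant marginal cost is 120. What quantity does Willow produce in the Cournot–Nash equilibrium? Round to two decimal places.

20.92

Willow's profit: π_W = (267 - 4Q)q_W - (68q_W). Setting ∂π_W/∂q_W = 0: 199 - 8q_W - 4(q_T) = 0.
Talus's first-order condition: 147 - 8q_T - 4(q_W) = 0.
So q_W = (199 - 4q_T)/8 and q_T = (147 - 4q_W)/8.
Substituting one into the other gives q_W = 251/12 and q_T = 95/12.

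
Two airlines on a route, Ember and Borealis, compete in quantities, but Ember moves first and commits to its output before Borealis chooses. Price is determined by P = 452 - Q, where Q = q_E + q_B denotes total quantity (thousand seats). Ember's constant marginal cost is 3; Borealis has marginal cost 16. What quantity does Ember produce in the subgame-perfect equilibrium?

The follower Borealis best-responds to any q_E: π_B = (452 - Q)q_B - 16q_B.
Follower FOC: 436 - q_E - 2q_B = 0, so q_B(q_E) = (436 - q_E)/2.
Ember substitutes q_B(q_E) into its own profit: π_E = q_E(452 - q_E - (436 - q_E)/2) - 3q_E = (234 - (1/2)q_E)q_E - 3q_E.
Maximising: ∂π_E/∂q_E = 231 - q_E = 0, giving q_E = 231.
Then q_B = (436 - 231)/2 = 205/2.

231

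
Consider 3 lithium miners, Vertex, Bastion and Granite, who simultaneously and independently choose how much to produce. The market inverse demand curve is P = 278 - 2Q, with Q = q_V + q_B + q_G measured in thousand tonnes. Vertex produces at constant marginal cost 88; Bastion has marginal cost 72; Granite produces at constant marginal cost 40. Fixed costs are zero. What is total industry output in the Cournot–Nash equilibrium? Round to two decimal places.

Vertex's profit: π_V = (278 - 2Q)q_V - (88q_V). Setting ∂π_V/∂q_V = 0: 190 - 4q_V - 2(q_B + q_G) = 0.
Bastion's profit: π_B = (278 - 2Q)q_B - (72q_B). Setting ∂π_B/∂q_B = 0: 206 - 4q_B - 2(q_V + q_G) = 0.
Granite's first-order condition: 238 - 4q_G - 2(q_V + q_B) = 0.
Adding the 3 conditions: 634 − 4Q − 4Q = 0, i.e. Q = 317/4.
Back-substituting: q_V = (190 − 317/2)/2 = 63/4, q_B = (206 − 317/2)/2 = 95/4, q_G = (238 − 317/2)/2 = 159/4.
Total output Q = 63/4 + 95/4 + 159/4 = 317/4.

79.25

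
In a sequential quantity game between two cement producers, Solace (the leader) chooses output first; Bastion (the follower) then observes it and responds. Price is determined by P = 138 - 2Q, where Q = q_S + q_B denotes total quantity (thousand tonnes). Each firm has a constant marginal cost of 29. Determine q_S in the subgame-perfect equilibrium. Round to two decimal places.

27.25

The follower Bastion best-responds to any q_S: π_B = (138 - 2Q)q_B - 29q_B.
Setting the follower's marginal profit to zero, 109 - 2q_S - 4q_B = 0, i.e. q_B = (109 - 2q_S)/4.
Solace substitutes q_B(q_S) into its own profit: π_S = q_S(138 - 2q_S - (109 - 2q_S)/2) - 29q_S = (167/2 - q_S)q_S - 29q_S.
The leader's first-order condition 109/2 - 2q_S = 0 yields q_S = 109/4.
Then q_B = (109 - 2·(109/4))/4 = 109/8.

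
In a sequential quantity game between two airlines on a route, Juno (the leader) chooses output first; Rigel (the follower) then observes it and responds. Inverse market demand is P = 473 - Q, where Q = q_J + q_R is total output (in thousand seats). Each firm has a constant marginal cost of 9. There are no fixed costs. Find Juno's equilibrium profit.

The follower Rigel best-responds to any q_J: π_R = (473 - Q)q_R - 9q_R.
∂π_R/∂q_R = 464 - q_J - 2q_R = 0 gives the reaction function q_R = (464 - q_J)/2.
Juno substitutes q_R(q_J) into its own profit: π_J = q_J(473 - q_J - (464 - q_J)/2) - 9q_J = (241 - (1/2)q_J)q_J - 9q_J.
Leader FOC: 232 - q_J = 0, so q_J = 232.
Then q_R = (464 - 232)/2 = 116.
Price P = 473 - 348 = 125.
Juno's profit: (125 - 9)·232 = 26912.

26912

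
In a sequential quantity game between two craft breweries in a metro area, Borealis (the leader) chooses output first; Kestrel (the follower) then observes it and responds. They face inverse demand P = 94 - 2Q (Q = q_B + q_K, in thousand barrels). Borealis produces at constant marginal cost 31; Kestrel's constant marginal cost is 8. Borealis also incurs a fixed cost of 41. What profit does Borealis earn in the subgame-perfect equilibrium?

59

Solve by backward induction. Given q_B, the follower Kestrel maximises π_K = (94 - 2q_B - 2q_K)q_K - 8q_K.
Setting the follower's marginal profit to zero, 86 - 2q_B - 4q_K = 0, i.e. q_K = (86 - 2q_B)/4.
The leader anticipates this reaction. Substituting into P = 94 - 2Q gives P = 51 - q_B, so π_B = (51 - q_B)q_B - 31q_B.
Maximising: ∂π_B/∂q_B = 20 - 2q_B = 0, giving q_B = 10.
Then q_K = (86 - 2·10)/4 = 33/2.
Price P = 94 - 2·(53/2) = 41.
Borealis's profit: (41 - 31)·10 - 41 = 59.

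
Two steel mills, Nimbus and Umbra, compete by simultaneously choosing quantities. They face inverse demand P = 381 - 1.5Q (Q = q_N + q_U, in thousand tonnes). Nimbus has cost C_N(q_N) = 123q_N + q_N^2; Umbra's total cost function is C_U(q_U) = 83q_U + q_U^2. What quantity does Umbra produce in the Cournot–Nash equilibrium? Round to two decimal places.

48.48

Nimbus's profit: π_N = (381 - 1.5Q)q_N - (123q_N + q_N²). Setting ∂π_N/∂q_N = 0: 258 - 5q_N - (3/2)(q_U) = 0.
Umbra's first-order condition: 298 - 5q_U - (3/2)(q_N) = 0.
Best responses: q_N = (258 - (3/2)q_U)/5, q_U = (298 - (3/2)q_N)/5.
Solving the pair: q_N = 37.0549, q_U = 48.4835.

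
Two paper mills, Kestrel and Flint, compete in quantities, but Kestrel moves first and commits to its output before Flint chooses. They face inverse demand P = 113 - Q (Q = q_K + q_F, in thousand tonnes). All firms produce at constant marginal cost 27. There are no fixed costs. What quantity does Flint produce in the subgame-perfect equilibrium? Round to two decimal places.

Solve by backward induction. Given q_K, the follower Flint maximises π_F = (113 - q_K - q_F)q_F - 27q_F.
Setting the follower's marginal profit to zero, 86 - q_K - 2q_F = 0, i.e. q_F = (86 - q_K)/2.
Kestrel substitutes q_F(q_K) into its own profit: π_K = q_K(113 - q_K - (86 - q_K)/2) - 27q_K = (70 - (1/2)q_K)q_K - 27q_K.
Leader FOC: 43 - q_K = 0, so q_K = 43.
Then q_F = (86 - 43)/2 = 43/2.

21.50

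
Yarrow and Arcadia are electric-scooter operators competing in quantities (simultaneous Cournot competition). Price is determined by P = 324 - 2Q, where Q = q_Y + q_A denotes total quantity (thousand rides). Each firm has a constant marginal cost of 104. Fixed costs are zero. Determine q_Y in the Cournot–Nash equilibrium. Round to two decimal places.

A representative firm's profit is π_i = q_i(324 - 2Q) - 104q_i.
First-order condition (treating rivals' output as given): 220 - 4q_i - 2q_j = 0.
By symmetry each firm produces the same amount; substituting q_j = q_i yields q_i = 220/6 = 110/3.

36.67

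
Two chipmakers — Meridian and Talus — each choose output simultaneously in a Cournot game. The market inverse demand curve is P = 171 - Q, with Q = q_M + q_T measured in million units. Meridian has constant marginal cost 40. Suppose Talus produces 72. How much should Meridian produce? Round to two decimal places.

29.50

With the rival's output fixed at 72, Meridian's profit is π_M = (171 - 72 - q_M)q_M - (40q_M) = (99 - q_M)q_M - (40q_M).
∂π_M/∂q_M = 59 - 2q_M = 0, so q_M = 59/2.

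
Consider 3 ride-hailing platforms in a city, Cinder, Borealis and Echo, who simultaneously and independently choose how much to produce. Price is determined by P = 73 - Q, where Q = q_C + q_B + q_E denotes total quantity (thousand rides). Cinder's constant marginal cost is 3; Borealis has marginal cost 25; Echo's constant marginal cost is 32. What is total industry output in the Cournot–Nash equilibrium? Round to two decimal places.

Cinder's profit: π_C = (73 - Q)q_C - (3q_C). Setting ∂π_C/∂q_C = 0: 70 - 2q_C - (q_B + q_E) = 0.
Borealis's profit: π_B = (73 - Q)q_B - (25q_B). Setting ∂π_B/∂q_B = 0: 48 - 2q_B - (q_C + q_E) = 0.
Echo's profit: π_E = (73 - Q)q_E - (32q_E). Setting ∂π_E/∂q_E = 0: 41 - 2q_E - (q_C + q_B) = 0.
Adding the 3 first-order conditions: 159 − 4Q = 0, so Q = 159/4.
Back-substituting: q_C = (70 − 159/4) = 121/4, q_B = (48 − 159/4) = 33/4, q_E = (41 − 159/4) = 5/4.
Total output Q = 121/4 + 33/4 + 5/4 = 159/4.

39.75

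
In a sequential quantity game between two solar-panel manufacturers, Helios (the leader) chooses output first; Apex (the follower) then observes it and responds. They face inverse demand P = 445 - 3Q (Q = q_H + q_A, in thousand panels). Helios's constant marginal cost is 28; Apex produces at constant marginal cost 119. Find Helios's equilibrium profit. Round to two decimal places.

The follower Apex best-responds to any q_H: π_A = (445 - 3Q)q_A - 119q_A.
∂π_A/∂q_A = 326 - 3q_H - 6q_A = 0 gives the reaction function q_A = (326 - 3q_H)/6.
The leader anticipates this reaction. Substituting into P = 445 - 3Q gives P = 282 - (3/2)q_H, so π_H = (282 - (3/2)q_H)q_H - 28q_H.
Leader FOC: 254 - 3q_H = 0, so q_H = 254/3.
Then q_A = (326 - 3·(254/3))/6 = 12.
Price P = 445 - 3·(290/3) = 155.
Helios's profit: (155 - 28)·(254/3) = 10752.6667.

10752.67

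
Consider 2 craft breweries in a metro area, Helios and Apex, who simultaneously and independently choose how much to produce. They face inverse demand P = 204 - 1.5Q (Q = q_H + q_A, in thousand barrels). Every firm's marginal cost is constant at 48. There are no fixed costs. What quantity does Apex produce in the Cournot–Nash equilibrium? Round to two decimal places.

34.67

A representative firm's profit is π_i = q_i(204 - 1.5Q) - 48q_i.
First-order condition (treating rivals' output as given): 156 - 3q_i - (3/2)q_j = 0.
By symmetry each firm produces the same amount; substituting q_j = q_i yields q_i = 156/(9/2) = 104/3.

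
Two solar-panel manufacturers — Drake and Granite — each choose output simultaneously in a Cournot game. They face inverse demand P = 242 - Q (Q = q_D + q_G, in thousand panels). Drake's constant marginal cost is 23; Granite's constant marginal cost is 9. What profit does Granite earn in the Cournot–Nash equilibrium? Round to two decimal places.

6778.78

Drake's profit: π_D = (242 - Q)q_D - (23q_D). Setting ∂π_D/∂q_D = 0: 219 - 2q_D - (q_G) = 0.
Granite's profit: π_G = (242 - Q)q_G - (9q_G). Setting ∂π_G/∂q_G = 0: 233 - 2q_G - (q_D) = 0.
Rearranging gives the reaction functions q_D = (219 - q_G)/2 and q_G = (233 - q_D)/2.
Substituting one into the other gives q_D = 205/3 and q_G = 247/3.
Price P = 242 - 452/3 = 274/3.
Granite's profit: (274/3 - 9)·(247/3) = 6778.7778.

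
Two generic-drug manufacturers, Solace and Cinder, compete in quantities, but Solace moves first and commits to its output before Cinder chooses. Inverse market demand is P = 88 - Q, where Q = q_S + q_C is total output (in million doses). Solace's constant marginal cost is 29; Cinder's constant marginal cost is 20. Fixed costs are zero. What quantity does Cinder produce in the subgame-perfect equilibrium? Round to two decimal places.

The follower Cinder best-responds to any q_S: π_C = (88 - Q)q_C - 20q_C.
∂π_C/∂q_C = 68 - q_S - 2q_C = 0 gives the reaction function q_C = (68 - q_S)/2.
The leader anticipates this reaction. Substituting into P = 88 - Q gives P = 54 - (1/2)q_S, so π_S = (54 - (1/2)q_S)q_S - 29q_S.
The leader's first-order condition 25 - q_S = 0 yields q_S = 25.
Then q_C = (68 - 25)/2 = 43/2.

21.50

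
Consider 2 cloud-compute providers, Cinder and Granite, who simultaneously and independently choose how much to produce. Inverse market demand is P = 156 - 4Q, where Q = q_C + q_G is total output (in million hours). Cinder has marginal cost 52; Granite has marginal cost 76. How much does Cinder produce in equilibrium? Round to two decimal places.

10.67

Cinder's profit: π_C = (156 - 4Q)q_C - (52q_C). Setting ∂π_C/∂q_C = 0: 104 - 8q_C - 4(q_G) = 0.
Granite's first-order condition: 80 - 8q_G - 4(q_C) = 0.
Best responses: q_C = (104 - 4q_G)/8, q_G = (80 - 4q_C)/8.
Substituting one into the other gives q_C = 32/3 and q_G = 14/3.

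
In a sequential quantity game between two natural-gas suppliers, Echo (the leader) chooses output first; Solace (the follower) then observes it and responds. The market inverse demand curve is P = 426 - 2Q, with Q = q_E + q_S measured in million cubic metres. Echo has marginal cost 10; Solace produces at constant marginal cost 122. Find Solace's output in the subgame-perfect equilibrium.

Solve by backward induction. Given q_E, the follower Solace maximises π_S = (426 - 2q_E - 2q_S)q_S - 122q_S.
Setting the follower's marginal profit to zero, 304 - 2q_E - 4q_S = 0, i.e. q_S = (304 - 2q_E)/4.
The leader anticipates this reaction. Substituting into P = 426 - 2Q gives P = 274 - q_E, so π_E = (274 - q_E)q_E - 10q_E.
Leader FOC: 264 - 2q_E = 0, so q_E = 132.
Then q_S = (304 - 2·132)/4 = 10.

10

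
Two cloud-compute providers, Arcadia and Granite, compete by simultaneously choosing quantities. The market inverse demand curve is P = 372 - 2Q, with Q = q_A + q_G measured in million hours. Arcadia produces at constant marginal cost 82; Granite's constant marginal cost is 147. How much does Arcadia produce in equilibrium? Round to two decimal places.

59.17

Arcadia's profit: π_A = (372 - 2Q)q_A - (82q_A). Setting ∂π_A/∂q_A = 0: 290 - 4q_A - 2(q_G) = 0.
Granite's first-order condition: 225 - 4q_G - 2(q_A) = 0.
Rearranging gives the reaction functions q_A = (290 - 2q_G)/4 and q_G = (225 - 2q_A)/4.
Substituting one into the other gives q_A = 355/6 and q_G = 80/3.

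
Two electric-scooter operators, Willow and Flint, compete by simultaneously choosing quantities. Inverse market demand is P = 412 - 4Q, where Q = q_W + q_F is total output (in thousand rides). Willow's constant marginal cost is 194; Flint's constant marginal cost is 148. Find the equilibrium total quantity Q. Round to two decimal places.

40.17

Willow's profit: π_W = (412 - 4Q)q_W - (194q_W). Setting ∂π_W/∂q_W = 0: 218 - 8q_W - 4(q_F) = 0.
Flint's first-order condition: 264 - 8q_F - 4(q_W) = 0.
So q_W = (218 - 4q_F)/8 and q_F = (264 - 4q_W)/8.
Solving the pair: q_W = 43/3, q_F = 155/6.
Total output Q = 43/3 + 155/6 = 241/6.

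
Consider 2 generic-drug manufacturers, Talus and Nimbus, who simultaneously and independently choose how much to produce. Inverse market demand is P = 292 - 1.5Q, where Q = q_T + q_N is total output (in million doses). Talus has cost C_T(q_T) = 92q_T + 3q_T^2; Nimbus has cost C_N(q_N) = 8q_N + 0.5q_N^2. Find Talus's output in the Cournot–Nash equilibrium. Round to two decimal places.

11.08

Talus's profit: π_T = (292 - 1.5Q)q_T - (92q_T + 3q_T²). Setting ∂π_T/∂q_T = 0: 200 - 9q_T - (3/2)(q_N) = 0.
Nimbus's profit: π_N = (292 - 1.5Q)q_N - (8q_N + (1/2)q_N²). Setting ∂π_N/∂q_N = 0: 284 - 4q_N - (3/2)(q_T) = 0.
Rearranging gives the reaction functions q_T = (200 - (3/2)q_N)/9 and q_N = (284 - (3/2)q_T)/4.
Solving the pair: q_T = 1496/135, q_N = 66.8444.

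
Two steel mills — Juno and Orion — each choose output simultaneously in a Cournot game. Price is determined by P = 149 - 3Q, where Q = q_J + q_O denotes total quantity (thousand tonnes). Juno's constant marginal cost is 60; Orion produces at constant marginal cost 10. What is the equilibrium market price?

73

Juno's profit: π_J = (149 - 3Q)q_J - (60q_J). Setting ∂π_J/∂q_J = 0: 89 - 6q_J - 3(q_O) = 0.
Orion's profit: π_O = (149 - 3Q)q_O - (10q_O). Setting ∂π_O/∂q_O = 0: 139 - 6q_O - 3(q_J) = 0.
Rearranging gives the reaction functions q_J = (89 - 3q_O)/6 and q_O = (139 - 3q_J)/6.
Substituting one into the other gives q_J = 13/3 and q_O = 21.
Total output Q = 76/3, so price P = 149 - 3·(76/3) = 73.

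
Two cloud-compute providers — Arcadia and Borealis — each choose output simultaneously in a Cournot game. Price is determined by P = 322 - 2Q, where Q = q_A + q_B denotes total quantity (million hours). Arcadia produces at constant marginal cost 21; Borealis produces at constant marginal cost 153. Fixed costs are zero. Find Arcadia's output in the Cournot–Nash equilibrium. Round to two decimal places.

72.17

Arcadia's profit: π_A = (322 - 2Q)q_A - (21q_A). Setting ∂π_A/∂q_A = 0: 301 - 4q_A - 2(q_B) = 0.
Borealis's first-order condition: 169 - 4q_B - 2(q_A) = 0.
Rearranging gives the reaction functions q_A = (301 - 2q_B)/4 and q_B = (169 - 2q_A)/4.
Substituting one into the other gives q_A = 433/6 and q_B = 37/6.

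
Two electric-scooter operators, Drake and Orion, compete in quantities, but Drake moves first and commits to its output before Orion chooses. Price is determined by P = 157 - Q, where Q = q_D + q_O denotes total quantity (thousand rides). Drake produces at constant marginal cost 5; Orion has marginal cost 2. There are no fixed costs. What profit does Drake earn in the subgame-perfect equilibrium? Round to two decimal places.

Solve by backward induction. Given q_D, the follower Orion maximises π_O = (157 - q_D - q_O)q_O - 2q_O.
Follower FOC: 155 - q_D - 2q_O = 0, so q_O(q_D) = (155 - q_D)/2.
The leader anticipates this reaction. Substituting into P = 157 - Q gives P = 159/2 - (1/2)q_D, so π_D = (159/2 - (1/2)q_D)q_D - 5q_D.
The leader's first-order condition 149/2 - q_D = 0 yields q_D = 149/2.
Then q_O = (155 - 149/2)/2 = 161/4.
Price P = 157 - 459/4 = 169/4.
Drake's profit: (169/4 - 5)·(149/2) = 2775.1250.

2775.13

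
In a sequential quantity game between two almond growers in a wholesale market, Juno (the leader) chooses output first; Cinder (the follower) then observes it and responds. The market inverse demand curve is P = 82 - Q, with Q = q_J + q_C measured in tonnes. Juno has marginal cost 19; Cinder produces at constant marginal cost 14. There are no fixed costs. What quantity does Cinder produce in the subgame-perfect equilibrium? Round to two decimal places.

Solve by backward induction. Given q_J, the follower Cinder maximises π_C = (82 - q_J - q_C)q_C - 14q_C.
Setting the follower's marginal profit to zero, 68 - q_J - 2q_C = 0, i.e. q_C = (68 - q_J)/2.
Juno substitutes q_C(q_J) into its own profit: π_J = q_J(82 - q_J - (68 - q_J)/2) - 19q_J = (48 - (1/2)q_J)q_J - 19q_J.
Maximising: ∂π_J/∂q_J = 29 - q_J = 0, giving q_J = 29.
Then q_C = (68 - 29)/2 = 39/2.

19.50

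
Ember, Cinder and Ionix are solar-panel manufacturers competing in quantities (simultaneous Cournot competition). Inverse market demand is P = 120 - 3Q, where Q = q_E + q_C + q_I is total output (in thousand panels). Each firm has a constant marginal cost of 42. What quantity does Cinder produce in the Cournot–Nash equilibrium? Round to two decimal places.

6.50

Each firm earns π_i = (120 - 3Q)q_i - 42q_i.
First-order condition (treating rivals' output as given): 78 - 6q_i - 3·Σ_{j≠i} q_j = 0.
With identical firms every q_j equals q_i, so Σ_{j≠i} q_j = 2q_i and 78 = 12q_i, giving q_i = 13/2.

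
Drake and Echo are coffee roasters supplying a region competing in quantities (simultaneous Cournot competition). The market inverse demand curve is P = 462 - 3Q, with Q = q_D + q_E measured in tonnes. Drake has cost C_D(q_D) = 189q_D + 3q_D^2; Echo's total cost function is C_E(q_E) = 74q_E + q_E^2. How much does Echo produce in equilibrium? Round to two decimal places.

Drake's profit: π_D = (462 - 3Q)q_D - (189q_D + 3q_D²). Setting ∂π_D/∂q_D = 0: 273 - 12q_D - 3(q_E) = 0.
Echo's first-order condition: 388 - 8q_E - 3(q_D) = 0.
Rearranging gives the reaction functions q_D = (273 - 3q_E)/12 and q_E = (388 - 3q_D)/8.
Substituting one into the other gives q_D = 340/29 and q_E = 1279/29.

44.10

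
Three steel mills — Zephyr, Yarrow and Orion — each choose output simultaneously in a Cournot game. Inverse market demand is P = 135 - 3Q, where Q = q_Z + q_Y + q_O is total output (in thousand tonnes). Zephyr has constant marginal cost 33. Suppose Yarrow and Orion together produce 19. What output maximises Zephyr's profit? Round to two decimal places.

7.50

With rivals' combined output fixed at 19, Zephyr's profit is π_Z = (135 - 3·19 - 3q_Z)q_Z - (33q_Z) = (78 - 3q_Z)q_Z - (33q_Z).
∂π_Z/∂q_Z = 45 - 6q_Z = 0, so q_Z = 15/2.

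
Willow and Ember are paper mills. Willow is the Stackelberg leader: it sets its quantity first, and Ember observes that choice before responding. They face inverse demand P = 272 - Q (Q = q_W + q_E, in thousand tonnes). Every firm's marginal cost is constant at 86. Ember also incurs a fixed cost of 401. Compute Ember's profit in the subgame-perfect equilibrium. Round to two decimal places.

1761.25

The follower Ember best-responds to any q_W: π_E = (272 - Q)q_E - 86q_E.
∂π_E/∂q_E = 186 - q_W - 2q_E = 0 gives the reaction function q_E = (186 - q_W)/2.
The leader anticipates this reaction. Substituting into P = 272 - Q gives P = 179 - (1/2)q_W, so π_W = (179 - (1/2)q_W)q_W - 86q_W.
The leader's first-order condition 93 - q_W = 0 yields q_W = 93.
Then q_E = (186 - 93)/2 = 93/2.
Price P = 272 - 279/2 = 265/2.
Ember's profit: (265/2 - 86)·(93/2) - 401 = 1761.2500.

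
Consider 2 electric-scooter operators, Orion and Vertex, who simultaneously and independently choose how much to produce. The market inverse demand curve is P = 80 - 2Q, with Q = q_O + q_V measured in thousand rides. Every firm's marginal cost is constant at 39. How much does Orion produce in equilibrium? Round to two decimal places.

Each firm earns π_i = (80 - 2Q)q_i - 39q_i.
Setting ∂π_i/∂q_i = 0 with rivals' quantities fixed: 41 - 4q_i - 2q_j = 0.
By symmetry each firm produces the same amount; substituting q_j = q_i yields q_i = 41/6.

6.83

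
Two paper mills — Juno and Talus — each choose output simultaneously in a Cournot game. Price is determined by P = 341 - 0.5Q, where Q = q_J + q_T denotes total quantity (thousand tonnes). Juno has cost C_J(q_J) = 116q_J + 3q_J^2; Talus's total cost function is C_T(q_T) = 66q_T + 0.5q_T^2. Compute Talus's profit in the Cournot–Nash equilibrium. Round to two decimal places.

Juno's profit: π_J = (341 - 0.5Q)q_J - (116q_J + 3q_J²). Setting ∂π_J/∂q_J = 0: 225 - 7q_J - (1/2)(q_T) = 0.
Talus's profit: π_T = (341 - 0.5Q)q_T - (66q_T + (1/2)q_T²). Setting ∂π_T/∂q_T = 0: 275 - 2q_T - (1/2)(q_J) = 0.
Rearranging gives the reaction functions q_J = (225 - (1/2)q_T)/7 and q_T = (275 - (1/2)q_J)/2.
Solving the pair: q_J = 250/11, q_T = 1450/11.
Price P = 341 - (1/2)·(1700/11) = 263.7273.
Talus's profit: 263.7273·(1450/11) - 66·(1450/11) - (1/2)(1450/11)² = 17376.0331.

17376.03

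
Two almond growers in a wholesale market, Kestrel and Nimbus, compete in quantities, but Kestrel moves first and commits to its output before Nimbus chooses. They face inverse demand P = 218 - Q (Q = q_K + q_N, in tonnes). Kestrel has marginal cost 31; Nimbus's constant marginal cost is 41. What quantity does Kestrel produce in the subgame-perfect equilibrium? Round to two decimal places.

98.50

The follower Nimbus best-responds to any q_K: π_N = (218 - Q)q_N - 41q_N.
Follower FOC: 177 - q_K - 2q_N = 0, so q_N(q_K) = (177 - q_K)/2.
Kestrel substitutes q_N(q_K) into its own profit: π_K = q_K(218 - q_K - (177 - q_K)/2) - 31q_K = (259/2 - (1/2)q_K)q_K - 31q_K.
Maximising: ∂π_K/∂q_K = 197/2 - q_K = 0, giving q_K = 197/2.
Then q_N = (177 - 197/2)/2 = 157/4.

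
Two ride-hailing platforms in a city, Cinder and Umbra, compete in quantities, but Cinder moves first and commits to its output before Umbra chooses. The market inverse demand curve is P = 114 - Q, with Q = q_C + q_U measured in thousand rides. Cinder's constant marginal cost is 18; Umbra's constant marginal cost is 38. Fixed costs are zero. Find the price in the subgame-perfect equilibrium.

Solve by backward induction. Given q_C, the follower Umbra maximises π_U = (114 - q_C - q_U)q_U - 38q_U.
Follower FOC: 76 - q_C - 2q_U = 0, so q_U(q_C) = (76 - q_C)/2.
Cinder substitutes q_U(q_C) into its own profit: π_C = q_C(114 - q_C - (76 - q_C)/2) - 18q_C = (76 - (1/2)q_C)q_C - 18q_C.
Leader FOC: 58 - q_C = 0, so q_C = 58.
Then q_U = (76 - 58)/2 = 9.
Total output Q = 67, so price P = 114 - 67 = 47.

47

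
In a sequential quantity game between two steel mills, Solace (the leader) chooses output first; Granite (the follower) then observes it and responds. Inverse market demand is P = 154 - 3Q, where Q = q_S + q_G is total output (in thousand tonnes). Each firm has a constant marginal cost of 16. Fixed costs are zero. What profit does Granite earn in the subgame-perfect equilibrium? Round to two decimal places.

396.75

Solve by backward induction. Given q_S, the follower Granite maximises π_G = (154 - 3q_S - 3q_G)q_G - 16q_G.
Follower FOC: 138 - 3q_S - 6q_G = 0, so q_G(q_S) = (138 - 3q_S)/6.
Solace substitutes q_G(q_S) into its own profit: π_S = q_S(154 - 3q_S - (138 - 3q_S)/2) - 16q_S = (85 - (3/2)q_S)q_S - 16q_S.
Maximising: ∂π_S/∂q_S = 69 - 3q_S = 0, giving q_S = 23.
Then q_G = (138 - 3·23)/6 = 23/2.
Price P = 154 - 3·(69/2) = 101/2.
Granite's profit: (101/2 - 16)·(23/2) = 1587/4.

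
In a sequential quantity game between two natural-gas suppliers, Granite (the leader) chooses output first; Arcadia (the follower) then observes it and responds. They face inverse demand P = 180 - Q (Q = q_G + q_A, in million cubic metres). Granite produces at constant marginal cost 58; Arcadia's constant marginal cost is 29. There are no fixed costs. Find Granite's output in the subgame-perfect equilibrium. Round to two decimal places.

46.50

The follower Arcadia best-responds to any q_G: π_A = (180 - Q)q_A - 29q_A.
∂π_A/∂q_A = 151 - q_G - 2q_A = 0 gives the reaction function q_A = (151 - q_G)/2.
The leader anticipates this reaction. Substituting into P = 180 - Q gives P = 209/2 - (1/2)q_G, so π_G = (209/2 - (1/2)q_G)q_G - 58q_G.
The leader's first-order condition 93/2 - q_G = 0 yields q_G = 93/2.
Then q_A = (151 - 93/2)/2 = 209/4.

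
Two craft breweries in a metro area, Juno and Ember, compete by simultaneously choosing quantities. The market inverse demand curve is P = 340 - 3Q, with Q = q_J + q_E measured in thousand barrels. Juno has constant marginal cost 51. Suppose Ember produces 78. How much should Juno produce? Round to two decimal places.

With the rival's output fixed at 78, Juno's profit is π_J = (340 - 3·78 - 3q_J)q_J - (51q_J) = (106 - 3q_J)q_J - (51q_J).
∂π_J/∂q_J = 55 - 6q_J = 0, so q_J = 55/6.

9.17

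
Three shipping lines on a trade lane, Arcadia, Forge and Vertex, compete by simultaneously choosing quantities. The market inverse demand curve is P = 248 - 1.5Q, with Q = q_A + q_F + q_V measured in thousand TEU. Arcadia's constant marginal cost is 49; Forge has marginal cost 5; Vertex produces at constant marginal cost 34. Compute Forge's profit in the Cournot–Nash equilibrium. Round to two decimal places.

Arcadia's profit: π_A = (248 - 1.5Q)q_A - (49q_A). Setting ∂π_A/∂q_A = 0: 199 - 3q_A - (3/2)(q_F + q_V) = 0.
Forge's first-order condition: 243 - 3q_F - (3/2)(q_A + q_V) = 0.
Vertex's profit: π_V = (248 - 1.5Q)q_V - (34q_V). Setting ∂π_V/∂q_V = 0: 214 - 3q_V - (3/2)(q_A + q_F) = 0.
Adding the 3 first-order conditions: 656 − 6Q = 0, so Q = 328/3.
Back-substituting: q_A = (199 − 164)/(3/2) = 70/3, q_F = (243 − 164)/(3/2) = 158/3, q_V = (214 − 164)/(3/2) = 100/3.
Price P = 248 - (3/2)·(328/3) = 84.
Forge's profit: (84 - 5)·(158/3) = 4160.6667.

4160.67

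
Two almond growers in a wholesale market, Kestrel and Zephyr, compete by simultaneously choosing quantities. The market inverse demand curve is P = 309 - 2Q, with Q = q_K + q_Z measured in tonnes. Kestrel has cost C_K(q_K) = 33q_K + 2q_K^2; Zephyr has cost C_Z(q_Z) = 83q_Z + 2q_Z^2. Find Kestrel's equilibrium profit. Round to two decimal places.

3426.15

Kestrel's profit: π_K = (309 - 2Q)q_K - (33q_K + 2q_K²). Setting ∂π_K/∂q_K = 0: 276 - 8q_K - 2(q_Z) = 0.
Zephyr's first-order condition: 226 - 8q_Z - 2(q_K) = 0.
So q_K = (276 - 2q_Z)/8 and q_Z = (226 - 2q_K)/8.
Solving the pair: q_K = 439/15, q_Z = 314/15.
Price P = 309 - 2·(251/5) = 1043/5.
Kestrel's profit: (1043/5)·(439/15) - 33·(439/15) - 2(439/15)² = 3426.1511.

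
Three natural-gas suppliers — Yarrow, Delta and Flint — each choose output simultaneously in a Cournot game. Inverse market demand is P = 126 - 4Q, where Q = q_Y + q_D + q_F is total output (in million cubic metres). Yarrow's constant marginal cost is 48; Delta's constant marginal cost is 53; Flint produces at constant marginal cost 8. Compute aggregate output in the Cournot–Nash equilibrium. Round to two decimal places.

Yarrow's profit: π_Y = (126 - 4Q)q_Y - (48q_Y). Setting ∂π_Y/∂q_Y = 0: 78 - 8q_Y - 4(q_D + q_F) = 0.
Delta's first-order condition: 73 - 8q_D - 4(q_Y + q_F) = 0.
Flint's profit: π_F = (126 - 4Q)q_F - (8q_F). Setting ∂π_F/∂q_F = 0: 118 - 8q_F - 4(q_Y + q_D) = 0.
Adding the 3 first-order conditions: 269 − 16Q = 0, so Q = 269/16.
Back-substituting: q_Y = (78 − 269/4)/4 = 43/16, q_D = (73 − 269/4)/4 = 23/16, q_F = (118 − 269/4)/4 = 203/16.
Total output Q = 43/16 + 23/16 + 203/16 = 269/16.

16.81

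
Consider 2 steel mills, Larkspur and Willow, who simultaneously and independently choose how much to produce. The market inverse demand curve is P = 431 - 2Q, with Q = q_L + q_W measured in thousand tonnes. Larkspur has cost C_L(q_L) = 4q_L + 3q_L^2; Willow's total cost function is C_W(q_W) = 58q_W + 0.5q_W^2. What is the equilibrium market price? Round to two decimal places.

Larkspur's profit: π_L = (431 - 2Q)q_L - (4q_L + 3q_L²). Setting ∂π_L/∂q_L = 0: 427 - 10q_L - 2(q_W) = 0.
Willow's profit: π_W = (431 - 2Q)q_W - (58q_W + (1/2)q_W²). Setting ∂π_W/∂q_W = 0: 373 - 5q_W - 2(q_L) = 0.
So q_L = (427 - 2q_W)/10 and q_W = (373 - 2q_L)/5.
Substituting one into the other gives q_L = 1389/46 and q_W = 1438/23.
Total output Q = 92.7174, so price P = 431 - 2·92.7174 = 245.5652.

245.57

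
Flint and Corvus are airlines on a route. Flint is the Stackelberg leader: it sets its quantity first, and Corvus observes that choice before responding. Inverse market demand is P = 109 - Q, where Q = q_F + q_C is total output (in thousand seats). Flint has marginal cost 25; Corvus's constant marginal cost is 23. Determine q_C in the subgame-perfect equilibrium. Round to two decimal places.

22.50

Solve by backward induction. Given q_F, the follower Corvus maximises π_C = (109 - q_F - q_C)q_C - 23q_C.
Setting the follower's marginal profit to zero, 86 - q_F - 2q_C = 0, i.e. q_C = (86 - q_F)/2.
The leader anticipates this reaction. Substituting into P = 109 - Q gives P = 66 - (1/2)q_F, so π_F = (66 - (1/2)q_F)q_F - 25q_F.
The leader's first-order condition 41 - q_F = 0 yields q_F = 41.
Then q_C = (86 - 41)/2 = 45/2.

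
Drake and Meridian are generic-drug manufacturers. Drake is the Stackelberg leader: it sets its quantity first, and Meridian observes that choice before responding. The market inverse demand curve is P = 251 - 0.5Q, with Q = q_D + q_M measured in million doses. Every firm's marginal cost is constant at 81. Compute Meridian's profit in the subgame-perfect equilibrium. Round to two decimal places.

3612.50

The follower Meridian best-responds to any q_D: π_M = (251 - 0.5Q)q_M - 81q_M.
Follower FOC: 170 - (1/2)q_D - q_M = 0, so q_M(q_D) = (170 - (1/2)q_D).
Drake substitutes q_M(q_D) into its own profit: π_D = q_D(251 - (1/2)q_D - (170 - (1/2)q_D)/2) - 81q_D = (166 - (1/4)q_D)q_D - 81q_D.
Leader FOC: 85 - (1/2)q_D = 0, so q_D = 170.
Then q_M = (170 - (1/2)·170) = 85.
Price P = 251 - (1/2)·255 = 247/2.
Meridian's profit: (247/2 - 81)·85 = 3612.5000.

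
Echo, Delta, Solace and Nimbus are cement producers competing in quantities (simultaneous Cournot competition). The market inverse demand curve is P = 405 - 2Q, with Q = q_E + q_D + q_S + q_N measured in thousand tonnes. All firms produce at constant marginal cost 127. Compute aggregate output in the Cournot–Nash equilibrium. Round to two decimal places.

Each firm earns π_i = (405 - 2Q)q_i - 127q_i.
First-order condition (treating rivals' output as given): 278 - 4q_i - 2·Σ_{j≠i} q_j = 0.
With identical firms every q_j equals q_i, so Σ_{j≠i} q_j = 3q_i and 278 = 10q_i, giving q_i = 139/5.
Total output Q = 139/5 + 139/5 + 139/5 + 139/5 = 556/5.

111.20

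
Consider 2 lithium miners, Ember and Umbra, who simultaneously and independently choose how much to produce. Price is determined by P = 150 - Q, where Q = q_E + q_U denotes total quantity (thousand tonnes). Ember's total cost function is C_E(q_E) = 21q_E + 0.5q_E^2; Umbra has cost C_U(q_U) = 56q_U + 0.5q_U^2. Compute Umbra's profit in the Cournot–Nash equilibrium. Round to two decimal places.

548.65

Ember's profit: π_E = (150 - Q)q_E - (21q_E + (1/2)q_E²). Setting ∂π_E/∂q_E = 0: 129 - 3q_E - (q_U) = 0.
Umbra's first-order condition: 94 - 3q_U - (q_E) = 0.
Rearranging gives the reaction functions q_E = (129 - q_U)/3 and q_U = (94 - q_E)/3.
Solving the pair: q_E = 293/8, q_U = 153/8.
Price P = 150 - 223/4 = 377/4.
Umbra's profit: (377/4)·(153/8) - 56·(153/8) - (1/2)(153/8)² = 548.6484.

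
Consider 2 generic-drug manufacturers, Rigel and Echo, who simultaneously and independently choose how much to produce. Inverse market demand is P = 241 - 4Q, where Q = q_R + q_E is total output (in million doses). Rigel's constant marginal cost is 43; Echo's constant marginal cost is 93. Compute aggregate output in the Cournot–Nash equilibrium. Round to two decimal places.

Rigel's profit: π_R = (241 - 4Q)q_R - (43q_R). Setting ∂π_R/∂q_R = 0: 198 - 8q_R - 4(q_E) = 0.
Echo's first-order condition: 148 - 8q_E - 4(q_R) = 0.
So q_R = (198 - 4q_E)/8 and q_E = (148 - 4q_R)/8.
Substituting one into the other gives q_R = 62/3 and q_E = 49/6.
Total output Q = 62/3 + 49/6 = 173/6.

28.83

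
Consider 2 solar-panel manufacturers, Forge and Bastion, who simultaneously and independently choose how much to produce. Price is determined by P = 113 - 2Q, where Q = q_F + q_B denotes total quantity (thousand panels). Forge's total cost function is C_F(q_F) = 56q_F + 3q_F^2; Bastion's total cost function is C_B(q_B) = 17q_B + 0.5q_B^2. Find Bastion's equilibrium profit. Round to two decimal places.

Forge's profit: π_F = (113 - 2Q)q_F - (56q_F + 3q_F²). Setting ∂π_F/∂q_F = 0: 57 - 10q_F - 2(q_B) = 0.
Bastion's profit: π_B = (113 - 2Q)q_B - (17q_B + (1/2)q_B²). Setting ∂π_B/∂q_B = 0: 96 - 5q_B - 2(q_F) = 0.
Best responses: q_F = (57 - 2q_B)/10, q_B = (96 - 2q_F)/5.
Solving the pair: q_F = 93/46, q_B = 423/23.
Price P = 113 - 2·(939/46) = 1660/23.
Bastion's profit: (1660/23)·(423/23) - 17·(423/23) - (1/2)(423/23)² = 845.6002.

845.60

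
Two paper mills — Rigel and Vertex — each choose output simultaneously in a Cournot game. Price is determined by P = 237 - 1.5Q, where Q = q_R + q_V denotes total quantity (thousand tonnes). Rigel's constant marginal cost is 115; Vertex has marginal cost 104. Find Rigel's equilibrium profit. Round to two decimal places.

Rigel's profit: π_R = (237 - 1.5Q)q_R - (115q_R). Setting ∂π_R/∂q_R = 0: 122 - 3q_R - (3/2)(q_V) = 0.
Vertex's first-order condition: 133 - 3q_V - (3/2)(q_R) = 0.
Best responses: q_R = (122 - (3/2)q_V)/3, q_V = (133 - (3/2)q_R)/3.
Solving the pair: q_R = 74/3, q_V = 32.
Price P = 237 - (3/2)·(170/3) = 152.
Rigel's profit: (152 - 115)·(74/3) = 912.6667.

912.67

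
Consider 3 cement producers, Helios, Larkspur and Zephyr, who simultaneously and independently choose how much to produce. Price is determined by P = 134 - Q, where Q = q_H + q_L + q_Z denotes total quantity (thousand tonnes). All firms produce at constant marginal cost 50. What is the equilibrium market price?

71

A representative firm's profit is π_i = q_i(134 - Q) - 50q_i.
Setting ∂π_i/∂q_i = 0 with rivals' quantities fixed: 84 - 2q_i - Σ_{j≠i} q_j = 0.
With identical firms every q_j equals q_i, so Σ_{j≠i} q_j = 2q_i and 84 = 4q_i, giving q_i = 21.
Total output Q = 63, so price P = 134 - 63 = 71.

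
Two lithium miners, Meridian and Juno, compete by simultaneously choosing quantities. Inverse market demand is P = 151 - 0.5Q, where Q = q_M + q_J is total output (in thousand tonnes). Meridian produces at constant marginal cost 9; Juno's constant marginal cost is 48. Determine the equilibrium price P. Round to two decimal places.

69.33

Meridian's profit: π_M = (151 - 0.5Q)q_M - (9q_M). Setting ∂π_M/∂q_M = 0: 142 - q_M - (1/2)(q_J) = 0.
Juno's profit: π_J = (151 - 0.5Q)q_J - (48q_J). Setting ∂π_J/∂q_J = 0: 103 - q_J - (1/2)(q_M) = 0.
Best responses: q_M = (142 - (1/2)q_J), q_J = (103 - (1/2)q_M).
Solving the pair: q_M = 362/3, q_J = 128/3.
Total output Q = 490/3, so price P = 151 - (1/2)·(490/3) = 208/3.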